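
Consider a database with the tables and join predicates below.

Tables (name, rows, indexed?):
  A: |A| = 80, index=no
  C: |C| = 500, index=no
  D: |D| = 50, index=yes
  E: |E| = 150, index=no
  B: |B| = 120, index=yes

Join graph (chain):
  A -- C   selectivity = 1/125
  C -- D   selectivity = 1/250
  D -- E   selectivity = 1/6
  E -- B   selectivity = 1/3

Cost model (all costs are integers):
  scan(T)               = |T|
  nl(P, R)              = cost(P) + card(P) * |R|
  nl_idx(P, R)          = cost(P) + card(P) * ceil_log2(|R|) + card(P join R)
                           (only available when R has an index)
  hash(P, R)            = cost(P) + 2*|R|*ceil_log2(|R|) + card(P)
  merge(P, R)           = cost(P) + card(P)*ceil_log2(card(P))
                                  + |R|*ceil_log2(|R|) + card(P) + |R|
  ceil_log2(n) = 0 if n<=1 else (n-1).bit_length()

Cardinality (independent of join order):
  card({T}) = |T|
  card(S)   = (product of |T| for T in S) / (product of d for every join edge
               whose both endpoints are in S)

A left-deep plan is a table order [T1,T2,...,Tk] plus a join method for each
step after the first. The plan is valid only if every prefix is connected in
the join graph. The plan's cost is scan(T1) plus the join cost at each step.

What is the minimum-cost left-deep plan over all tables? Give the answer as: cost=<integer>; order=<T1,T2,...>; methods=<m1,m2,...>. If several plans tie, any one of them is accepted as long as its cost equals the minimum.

cost=7898; order=C,D,A,E,B; methods=hash,hash,merge,hash

Selinger DP (subsets sized 1..n):
  {A}: scan cost=80, card=80
  {C}: scan cost=500, card=500
  {D}: scan cost=50, card=50
  {E}: scan cost=150, card=150
  {B}: scan cost=120, card=120
  {AC}: card=320; try (A,hash)→2120, (C,merge)→5720, (A,merge)→6140, (C,hash)→9160, (C,nl)→40080, (A,nl)→40500; best=2120 via (A,hash)
  {CD}: card=100; try (D,hash)→1600, (D,nl_idx)→3600, (C,merge)→5400, (D,merge)→5850, (C,hash)→9100, (C,nl)→25050 …(+1); best=1600 via (D,hash)
  {DE}: card=1250; try (D,hash)→900, (E,merge)→1750, (D,merge)→1850, (D,nl_idx)→2300, (E,hash)→2500, (E,nl)→7550 …(+1); best=900 via (D,hash)
  {BE}: card=6000; try (B,hash)→1980, (E,merge)→2430, (B,merge)→2460, (E,hash)→2640, (B,nl_idx)→7200, (E,nl)→18120 …(+1); best=1980 via (B,hash)
  {ACD}: card=64; try (A,hash)→2820, (D,hash)→3040, (A,merge)→3040, (D,nl_idx)→4104, (D,merge)→5670, (A,nl)→9600 …(+1); best=2820 via (A,hash)
  {CDE}: card=2500; try (E,merge)→3750, (E,hash)→4100, (C,hash)→11150, (E,nl)→16600, (C,merge)→20900, (C,nl)→625900; best=3750 via (E,merge)
  {BDE}: card=50000; try (B,hash)→3830, (D,hash)→8580, (B,merge)→16860, (B,nl_idx)→59650, (D,merge)→86330, (D,nl_idx)→87980 …(+2); best=3830 via (B,hash)
  {ACDE}: card=1600; try (E,merge)→4618, (E,hash)→5284, (A,hash)→7370, (E,nl)→12420, (A,merge)→36890, (A,nl)→203750; best=4618 via (E,merge)
  {BCDE}: card=100000; try (B,hash)→7930, (B,merge)→37210, (C,hash)→62830, (B,nl_idx)→121250, (B,nl)→303750, (C,merge)→858830 …(+1); best=7930 via (B,hash)
  {ABCDE}: card=64000; try (B,hash)→7898, (B,merge)→24778, (B,nl_idx)→79818, (A,hash)→109050, (B,nl)→196618, (A,merge)→1808570 …(+1); best=7898 via (B,hash)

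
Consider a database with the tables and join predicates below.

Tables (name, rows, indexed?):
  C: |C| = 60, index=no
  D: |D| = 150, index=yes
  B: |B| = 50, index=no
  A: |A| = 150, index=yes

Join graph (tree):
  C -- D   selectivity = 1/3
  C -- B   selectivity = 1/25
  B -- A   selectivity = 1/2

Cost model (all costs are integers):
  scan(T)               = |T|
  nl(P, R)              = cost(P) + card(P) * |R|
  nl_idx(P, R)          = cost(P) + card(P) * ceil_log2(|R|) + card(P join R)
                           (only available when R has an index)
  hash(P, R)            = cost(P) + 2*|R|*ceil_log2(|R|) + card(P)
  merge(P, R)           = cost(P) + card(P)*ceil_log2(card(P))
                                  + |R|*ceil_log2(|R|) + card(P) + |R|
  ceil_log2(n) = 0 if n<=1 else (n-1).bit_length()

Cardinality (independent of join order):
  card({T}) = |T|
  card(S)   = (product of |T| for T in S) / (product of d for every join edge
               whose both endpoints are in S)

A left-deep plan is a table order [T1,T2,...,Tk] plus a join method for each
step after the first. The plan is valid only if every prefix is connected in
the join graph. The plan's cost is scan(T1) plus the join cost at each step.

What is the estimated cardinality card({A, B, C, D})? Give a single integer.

450000

Tables in S: A(150), B(50), C(60), D(150)
Edges inside S: C-D(d=3), C-B(d=25), B-A(d=2)
numerator = 150 * 50 * 60 * 150 = 67500000
denominator = 3 * 25 * 2 = 150
card(S) = 67500000 / 150 = 450000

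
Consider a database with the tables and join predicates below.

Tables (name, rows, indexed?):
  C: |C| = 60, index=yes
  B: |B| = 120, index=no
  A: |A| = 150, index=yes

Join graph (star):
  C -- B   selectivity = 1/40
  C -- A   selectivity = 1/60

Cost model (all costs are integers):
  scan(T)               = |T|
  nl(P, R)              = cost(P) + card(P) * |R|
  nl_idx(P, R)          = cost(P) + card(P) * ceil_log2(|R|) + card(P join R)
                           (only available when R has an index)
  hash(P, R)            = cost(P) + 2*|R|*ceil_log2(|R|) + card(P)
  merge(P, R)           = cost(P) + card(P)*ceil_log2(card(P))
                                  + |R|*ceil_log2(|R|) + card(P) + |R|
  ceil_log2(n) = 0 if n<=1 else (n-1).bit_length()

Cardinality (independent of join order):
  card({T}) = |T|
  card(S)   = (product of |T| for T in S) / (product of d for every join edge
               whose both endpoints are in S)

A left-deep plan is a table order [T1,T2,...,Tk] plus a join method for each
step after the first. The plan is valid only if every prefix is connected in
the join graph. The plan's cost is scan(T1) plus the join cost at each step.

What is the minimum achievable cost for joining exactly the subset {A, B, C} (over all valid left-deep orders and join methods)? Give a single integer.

2520

Selinger DP over subsets of {A,B,C}:
  {C}: scan cost=60, card=60
  {B}: scan cost=120, card=120
  {A}: scan cost=150, card=150
  {BC}: card=180; try (C,hash)→960, (C,nl_idx)→1020, (B,merge)→1440, (C,merge)→1500, (B,hash)→1800, (B,nl)→7260 …(+1); best=960 via (C,hash)
  {AC}: card=150; try (A,nl_idx)→690, (C,hash)→1020, (C,nl_idx)→1200, (A,merge)→1830, (C,merge)→1920, (A,hash)→2520 …(+2); best=690 via (A,nl_idx)
  {ABC}: card=450; try (B,hash)→2520, (A,nl_idx)→2850, (B,merge)→3000, (A,hash)→3540, (A,merge)→3930, (B,nl)→18690 …(+1); best=2520 via (B,hash)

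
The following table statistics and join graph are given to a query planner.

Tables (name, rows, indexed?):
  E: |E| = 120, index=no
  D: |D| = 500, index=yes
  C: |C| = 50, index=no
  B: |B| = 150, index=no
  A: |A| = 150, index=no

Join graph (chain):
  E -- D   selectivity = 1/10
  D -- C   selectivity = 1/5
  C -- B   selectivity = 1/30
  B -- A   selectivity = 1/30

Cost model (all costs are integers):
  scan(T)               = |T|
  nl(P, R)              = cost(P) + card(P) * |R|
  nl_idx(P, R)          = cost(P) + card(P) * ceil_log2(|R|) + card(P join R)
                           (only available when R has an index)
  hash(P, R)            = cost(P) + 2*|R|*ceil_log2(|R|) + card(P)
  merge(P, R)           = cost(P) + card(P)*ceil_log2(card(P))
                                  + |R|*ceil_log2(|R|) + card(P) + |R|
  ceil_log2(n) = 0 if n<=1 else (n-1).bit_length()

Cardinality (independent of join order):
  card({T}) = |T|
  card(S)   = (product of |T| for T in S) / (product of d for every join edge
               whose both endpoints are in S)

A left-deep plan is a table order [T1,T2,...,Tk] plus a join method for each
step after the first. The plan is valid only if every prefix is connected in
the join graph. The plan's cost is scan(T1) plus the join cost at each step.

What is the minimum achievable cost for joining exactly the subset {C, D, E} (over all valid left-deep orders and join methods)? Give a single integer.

Selinger DP over subsets of {C,D,E}:
  {E}: scan cost=120, card=120
  {D}: scan cost=500, card=500
  {C}: scan cost=50, card=50
  {DE}: card=6000; try (E,hash)→2680, (D,merge)→6080, (E,merge)→6460, (D,nl_idx)→7200, (D,hash)→9240, (D,nl)→60120 …(+1); best=2680 via (E,hash)
  {CD}: card=5000; try (C,hash)→1600, (D,merge)→5400, (D,nl_idx)→5500, (C,merge)→5850, (D,hash)→9100, (D,nl)→25050 …(+1); best=1600 via (C,hash)
  {CDE}: card=60000; try (E,hash)→8280, (C,hash)→9280, (E,merge)→72560, (C,merge)→87030, (C,nl)→302680, (E,nl)→601600; best=8280 via (E,hash)

8280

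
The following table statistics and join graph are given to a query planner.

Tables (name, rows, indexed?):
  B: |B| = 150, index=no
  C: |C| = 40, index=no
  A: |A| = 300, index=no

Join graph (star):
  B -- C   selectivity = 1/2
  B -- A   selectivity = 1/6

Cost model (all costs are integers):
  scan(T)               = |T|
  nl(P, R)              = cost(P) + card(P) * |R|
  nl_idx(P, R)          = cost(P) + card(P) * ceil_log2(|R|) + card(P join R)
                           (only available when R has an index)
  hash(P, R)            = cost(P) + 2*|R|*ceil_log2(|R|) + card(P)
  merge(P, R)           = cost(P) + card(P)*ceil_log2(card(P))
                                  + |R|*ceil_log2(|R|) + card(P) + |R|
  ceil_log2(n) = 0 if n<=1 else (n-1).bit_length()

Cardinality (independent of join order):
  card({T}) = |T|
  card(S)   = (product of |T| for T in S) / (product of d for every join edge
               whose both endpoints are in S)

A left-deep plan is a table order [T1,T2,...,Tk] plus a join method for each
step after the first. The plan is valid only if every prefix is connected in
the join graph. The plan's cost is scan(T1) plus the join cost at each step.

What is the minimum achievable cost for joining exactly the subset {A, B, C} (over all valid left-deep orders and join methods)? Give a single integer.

Selinger DP over subsets of {A,B,C}:
  {B}: scan cost=150, card=150
  {C}: scan cost=40, card=40
  {A}: scan cost=300, card=300
  {BC}: card=3000; try (C,hash)→780, (B,merge)→1670, (C,merge)→1780, (B,hash)→2480, (B,nl)→6040, (C,nl)→6150; best=780 via (C,hash)
  {AB}: card=7500; try (B,hash)→3000, (A,merge)→4500, (B,merge)→4650, (A,hash)→5700, (A,nl)→45150, (B,nl)→45300; best=3000 via (B,hash)
  {ABC}: card=150000; try (A,hash)→9180, (C,hash)→10980, (A,merge)→42780, (C,merge)→108280, (C,nl)→303000, (A,nl)→900780; best=9180 via (A,hash)

9180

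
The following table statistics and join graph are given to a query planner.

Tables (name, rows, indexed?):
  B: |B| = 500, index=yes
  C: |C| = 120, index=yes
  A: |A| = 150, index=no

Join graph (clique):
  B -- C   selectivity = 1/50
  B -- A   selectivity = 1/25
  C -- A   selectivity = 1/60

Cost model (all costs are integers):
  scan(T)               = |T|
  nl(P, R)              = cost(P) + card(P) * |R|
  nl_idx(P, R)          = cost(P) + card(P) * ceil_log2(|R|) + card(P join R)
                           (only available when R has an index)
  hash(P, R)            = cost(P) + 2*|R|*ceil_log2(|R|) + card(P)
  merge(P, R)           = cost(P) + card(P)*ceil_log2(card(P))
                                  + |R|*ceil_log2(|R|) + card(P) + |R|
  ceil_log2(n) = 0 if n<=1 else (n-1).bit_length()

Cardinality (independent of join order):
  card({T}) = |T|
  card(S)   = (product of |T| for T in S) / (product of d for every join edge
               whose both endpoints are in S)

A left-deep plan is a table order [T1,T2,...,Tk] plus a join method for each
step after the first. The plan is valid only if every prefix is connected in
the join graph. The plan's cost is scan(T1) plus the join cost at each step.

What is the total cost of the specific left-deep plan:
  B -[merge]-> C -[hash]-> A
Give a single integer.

step 1: scan B: cost=500, card=500
step 2: join C via merge
    card(P join C) = 500*120/(50) = 1200
    cost = 500 + 500*9 + 120*7 + 500 + 120 = 6460
step 3: join A via hash
    card(P join A) = 1200*150/(25*60) = 120
    cost = 6460 + 2*150*8 + 1200 = 10060

10060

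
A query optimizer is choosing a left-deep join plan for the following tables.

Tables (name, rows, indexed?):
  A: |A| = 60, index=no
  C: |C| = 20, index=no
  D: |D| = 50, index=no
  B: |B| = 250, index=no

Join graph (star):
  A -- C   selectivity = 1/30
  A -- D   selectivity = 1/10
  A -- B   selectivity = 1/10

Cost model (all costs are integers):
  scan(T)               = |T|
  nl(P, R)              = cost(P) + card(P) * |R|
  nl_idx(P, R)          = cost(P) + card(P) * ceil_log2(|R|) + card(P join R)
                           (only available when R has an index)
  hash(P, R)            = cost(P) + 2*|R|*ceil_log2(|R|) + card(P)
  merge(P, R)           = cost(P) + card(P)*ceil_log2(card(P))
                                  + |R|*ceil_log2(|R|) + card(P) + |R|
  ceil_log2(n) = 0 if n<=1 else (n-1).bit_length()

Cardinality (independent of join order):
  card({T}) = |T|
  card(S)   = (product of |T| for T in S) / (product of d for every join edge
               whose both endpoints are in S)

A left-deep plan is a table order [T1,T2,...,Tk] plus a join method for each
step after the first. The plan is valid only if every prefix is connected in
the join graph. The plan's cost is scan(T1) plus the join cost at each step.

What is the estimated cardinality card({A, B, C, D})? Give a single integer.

Tables in S: A(60), B(250), C(20), D(50)
Edges inside S: A-C(d=30), A-D(d=10), A-B(d=10)
numerator = 60 * 250 * 20 * 50 = 15000000
denominator = 30 * 10 * 10 = 3000
card(S) = 15000000 / 3000 = 5000

5000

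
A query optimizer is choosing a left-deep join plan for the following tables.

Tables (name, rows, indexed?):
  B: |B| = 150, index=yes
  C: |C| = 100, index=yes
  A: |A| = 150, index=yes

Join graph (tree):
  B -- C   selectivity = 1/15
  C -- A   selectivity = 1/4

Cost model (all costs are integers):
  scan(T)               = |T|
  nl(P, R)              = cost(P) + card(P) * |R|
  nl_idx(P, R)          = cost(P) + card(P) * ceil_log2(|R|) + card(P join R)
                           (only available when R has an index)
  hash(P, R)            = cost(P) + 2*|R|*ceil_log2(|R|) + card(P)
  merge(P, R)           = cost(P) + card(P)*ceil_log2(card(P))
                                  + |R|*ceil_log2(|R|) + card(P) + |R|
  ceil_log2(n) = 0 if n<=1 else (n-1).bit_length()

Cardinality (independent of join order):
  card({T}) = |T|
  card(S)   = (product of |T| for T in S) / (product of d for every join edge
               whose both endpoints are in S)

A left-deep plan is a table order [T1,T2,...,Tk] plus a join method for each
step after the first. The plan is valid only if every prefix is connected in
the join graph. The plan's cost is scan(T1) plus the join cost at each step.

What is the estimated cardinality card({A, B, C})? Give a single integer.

37500

Tables in S: A(150), B(150), C(100)
Edges inside S: B-C(d=15), C-A(d=4)
numerator = 150 * 150 * 100 = 2250000
denominator = 15 * 4 = 60
card(S) = 2250000 / 60 = 37500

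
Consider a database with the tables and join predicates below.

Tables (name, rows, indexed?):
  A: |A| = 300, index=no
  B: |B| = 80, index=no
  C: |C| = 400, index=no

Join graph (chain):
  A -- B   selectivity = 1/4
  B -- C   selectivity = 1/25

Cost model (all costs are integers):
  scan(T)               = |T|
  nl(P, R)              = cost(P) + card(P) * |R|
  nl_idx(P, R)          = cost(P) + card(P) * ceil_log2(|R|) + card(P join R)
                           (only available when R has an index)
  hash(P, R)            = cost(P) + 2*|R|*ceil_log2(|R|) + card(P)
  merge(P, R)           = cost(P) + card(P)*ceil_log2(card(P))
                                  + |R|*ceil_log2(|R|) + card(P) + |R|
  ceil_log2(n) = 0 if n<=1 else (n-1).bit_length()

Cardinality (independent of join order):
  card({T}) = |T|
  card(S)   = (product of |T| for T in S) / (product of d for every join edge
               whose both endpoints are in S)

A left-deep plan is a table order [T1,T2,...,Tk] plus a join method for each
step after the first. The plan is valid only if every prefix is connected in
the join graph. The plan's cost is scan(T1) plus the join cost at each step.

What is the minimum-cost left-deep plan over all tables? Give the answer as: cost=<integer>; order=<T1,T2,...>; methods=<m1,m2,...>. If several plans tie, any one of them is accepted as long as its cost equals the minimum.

Selinger DP (subsets sized 1..n):
  {A}: scan cost=300, card=300
  {B}: scan cost=80, card=80
  {C}: scan cost=400, card=400
  {AB}: card=6000; try (B,hash)→1720, (A,merge)→3720, (B,merge)→3940, (A,hash)→5560, (A,nl)→24080, (B,nl)→24300; best=1720 via (B,hash)
  {BC}: card=1280; try (B,hash)→1920, (C,merge)→4720, (B,merge)→5040, (C,hash)→7360, (C,nl)→32080, (B,nl)→32400; best=1920 via (B,hash)
  {ABC}: card=96000; try (A,hash)→8600, (C,hash)→14920, (A,merge)→20280, (C,merge)→89720, (A,nl)→385920, (C,nl)→2401720; best=8600 via (A,hash)

cost=8600; order=C,B,A; methods=hash,hash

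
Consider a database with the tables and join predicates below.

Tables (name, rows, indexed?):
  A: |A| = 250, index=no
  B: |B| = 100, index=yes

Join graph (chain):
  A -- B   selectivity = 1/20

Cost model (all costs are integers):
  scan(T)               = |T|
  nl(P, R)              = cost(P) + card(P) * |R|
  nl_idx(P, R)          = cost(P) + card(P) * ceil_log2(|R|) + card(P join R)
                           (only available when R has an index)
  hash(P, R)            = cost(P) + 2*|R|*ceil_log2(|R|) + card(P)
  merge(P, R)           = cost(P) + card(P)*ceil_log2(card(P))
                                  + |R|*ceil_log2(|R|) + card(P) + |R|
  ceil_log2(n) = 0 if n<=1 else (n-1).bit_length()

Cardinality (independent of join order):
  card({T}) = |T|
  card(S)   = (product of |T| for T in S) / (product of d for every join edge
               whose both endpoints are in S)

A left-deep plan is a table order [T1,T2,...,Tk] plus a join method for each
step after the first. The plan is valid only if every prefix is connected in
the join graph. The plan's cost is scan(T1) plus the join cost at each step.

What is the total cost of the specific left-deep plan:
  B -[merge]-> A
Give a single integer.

step 1: scan B: cost=100, card=100
step 2: join A via merge
    card(P join A) = 100*250/(20) = 1250
    cost = 100 + 100*7 + 250*8 + 100 + 250 = 3150

3150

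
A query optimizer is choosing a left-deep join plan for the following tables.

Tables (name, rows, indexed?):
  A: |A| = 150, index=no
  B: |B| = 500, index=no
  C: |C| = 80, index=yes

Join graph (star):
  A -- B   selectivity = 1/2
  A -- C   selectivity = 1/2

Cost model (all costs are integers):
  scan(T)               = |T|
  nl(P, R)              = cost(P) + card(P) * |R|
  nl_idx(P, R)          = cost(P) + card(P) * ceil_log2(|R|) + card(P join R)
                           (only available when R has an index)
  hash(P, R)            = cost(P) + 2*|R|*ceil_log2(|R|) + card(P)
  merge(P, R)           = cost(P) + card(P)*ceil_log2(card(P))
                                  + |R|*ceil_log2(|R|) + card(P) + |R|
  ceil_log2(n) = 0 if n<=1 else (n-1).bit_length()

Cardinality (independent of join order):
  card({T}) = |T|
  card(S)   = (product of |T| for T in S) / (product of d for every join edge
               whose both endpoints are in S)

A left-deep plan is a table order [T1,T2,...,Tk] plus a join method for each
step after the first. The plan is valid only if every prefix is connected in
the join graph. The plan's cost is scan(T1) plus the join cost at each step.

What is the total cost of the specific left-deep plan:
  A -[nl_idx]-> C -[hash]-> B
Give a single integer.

step 1: scan A: cost=150, card=150
step 2: join C via nl_idx
    card(P join C) = 150*80/(2) = 6000
    cost = 150 + 150*7 + 6000 = 7200
step 3: join B via hash
    card(P join B) = 6000*500/(2) = 1500000
    cost = 7200 + 2*500*9 + 6000 = 22200

22200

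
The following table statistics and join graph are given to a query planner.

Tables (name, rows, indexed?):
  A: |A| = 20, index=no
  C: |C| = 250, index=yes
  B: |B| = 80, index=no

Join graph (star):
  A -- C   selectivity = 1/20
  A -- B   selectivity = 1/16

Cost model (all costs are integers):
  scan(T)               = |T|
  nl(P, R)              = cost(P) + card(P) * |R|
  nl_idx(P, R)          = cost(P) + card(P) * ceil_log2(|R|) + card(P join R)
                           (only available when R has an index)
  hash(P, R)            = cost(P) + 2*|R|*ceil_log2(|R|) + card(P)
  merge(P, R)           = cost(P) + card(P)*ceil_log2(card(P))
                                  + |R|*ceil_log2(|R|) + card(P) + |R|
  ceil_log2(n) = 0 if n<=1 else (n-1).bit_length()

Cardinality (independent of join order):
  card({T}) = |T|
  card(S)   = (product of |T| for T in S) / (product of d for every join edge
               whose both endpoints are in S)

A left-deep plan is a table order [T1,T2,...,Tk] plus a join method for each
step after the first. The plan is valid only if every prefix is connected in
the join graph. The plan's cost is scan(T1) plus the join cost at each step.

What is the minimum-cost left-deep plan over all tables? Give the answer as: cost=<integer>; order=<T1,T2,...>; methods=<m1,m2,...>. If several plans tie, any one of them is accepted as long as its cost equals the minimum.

Selinger DP (subsets sized 1..n):
  {A}: scan cost=20, card=20
  {C}: scan cost=250, card=250
  {B}: scan cost=80, card=80
  {AC}: card=250; try (C,nl_idx)→430, (A,hash)→700, (C,merge)→2390, (A,merge)→2620, (C,hash)→4040, (C,nl)→5020 …(+1); best=430 via (C,nl_idx)
  {AB}: card=100; try (A,hash)→360, (B,merge)→780, (A,merge)→840, (B,hash)→1160, (B,nl)→1620, (A,nl)→1680; best=360 via (A,hash)
  {ABC}: card=1250; try (B,hash)→1800, (C,nl_idx)→2410, (B,merge)→3320, (C,merge)→3410, (C,hash)→4460, (B,nl)→20430 …(+1); best=1800 via (B,hash)

cost=1800; order=A,C,B; methods=nl_idx,hash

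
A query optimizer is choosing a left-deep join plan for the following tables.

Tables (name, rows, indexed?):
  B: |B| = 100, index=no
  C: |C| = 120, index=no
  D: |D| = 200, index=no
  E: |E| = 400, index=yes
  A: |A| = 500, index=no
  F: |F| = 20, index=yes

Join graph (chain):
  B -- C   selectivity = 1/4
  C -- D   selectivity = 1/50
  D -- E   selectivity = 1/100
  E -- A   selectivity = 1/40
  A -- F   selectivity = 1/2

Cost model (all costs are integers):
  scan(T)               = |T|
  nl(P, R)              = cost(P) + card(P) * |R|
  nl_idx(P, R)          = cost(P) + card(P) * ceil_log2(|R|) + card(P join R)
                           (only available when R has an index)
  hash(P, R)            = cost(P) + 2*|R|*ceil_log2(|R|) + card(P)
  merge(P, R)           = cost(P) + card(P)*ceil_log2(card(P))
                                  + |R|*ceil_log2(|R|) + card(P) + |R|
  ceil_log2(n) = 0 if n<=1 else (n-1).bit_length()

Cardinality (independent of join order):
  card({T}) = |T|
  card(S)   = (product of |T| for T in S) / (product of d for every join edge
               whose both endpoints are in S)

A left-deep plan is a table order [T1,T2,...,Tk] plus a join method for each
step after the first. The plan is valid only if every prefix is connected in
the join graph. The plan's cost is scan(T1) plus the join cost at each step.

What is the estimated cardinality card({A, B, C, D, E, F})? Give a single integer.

Tables in S: A(500), B(100), C(120), D(200), E(400), F(20)
Edges inside S: B-C(d=4), C-D(d=50), D-E(d=100), E-A(d=40), A-F(d=2)
numerator = 500 * 100 * 120 * 200 * 400 * 20 = 9600000000000
denominator = 4 * 50 * 100 * 40 * 2 = 1600000
card(S) = 9600000000000 / 1600000 = 6000000

6000000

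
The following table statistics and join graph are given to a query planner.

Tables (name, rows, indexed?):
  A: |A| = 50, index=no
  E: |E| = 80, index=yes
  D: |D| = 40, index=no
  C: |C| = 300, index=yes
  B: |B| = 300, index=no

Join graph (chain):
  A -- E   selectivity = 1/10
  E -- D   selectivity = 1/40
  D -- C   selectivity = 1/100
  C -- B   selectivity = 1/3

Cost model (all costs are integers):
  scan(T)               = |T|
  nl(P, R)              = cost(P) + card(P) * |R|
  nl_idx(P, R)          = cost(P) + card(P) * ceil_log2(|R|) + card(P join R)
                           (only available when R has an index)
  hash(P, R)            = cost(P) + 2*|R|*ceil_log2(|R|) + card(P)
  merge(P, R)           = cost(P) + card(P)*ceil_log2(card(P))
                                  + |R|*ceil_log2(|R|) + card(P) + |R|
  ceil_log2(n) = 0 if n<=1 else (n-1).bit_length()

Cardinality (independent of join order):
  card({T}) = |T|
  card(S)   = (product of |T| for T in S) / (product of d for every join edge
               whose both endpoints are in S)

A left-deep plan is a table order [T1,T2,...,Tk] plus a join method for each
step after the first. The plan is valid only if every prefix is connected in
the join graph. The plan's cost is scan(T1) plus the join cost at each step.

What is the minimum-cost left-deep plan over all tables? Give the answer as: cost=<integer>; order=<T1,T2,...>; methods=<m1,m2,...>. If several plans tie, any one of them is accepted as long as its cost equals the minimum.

Selinger DP (subsets sized 1..n):
  {A}: scan cost=50, card=50
  {E}: scan cost=80, card=80
  {D}: scan cost=40, card=40
  {C}: scan cost=300, card=300
  {B}: scan cost=300, card=300
  {AE}: card=400; try (A,hash)→760, (E,nl_idx)→800, (E,merge)→1040, (A,merge)→1070, (E,hash)→1220, (E,nl)→4050 …(+1); best=760 via (A,hash)
  {DE}: card=80; try (E,nl_idx)→400, (D,hash)→640, (E,merge)→960, (D,merge)→1000, (E,hash)→1200, (E,nl)→3240 …(+1); best=400 via (E,nl_idx)
  {CD}: card=120; try (C,nl_idx)→520, (D,hash)→1080, (C,merge)→3320, (D,merge)→3580, (C,hash)→5480, (C,nl)→12040 …(+1); best=520 via (C,nl_idx)
  {BC}: card=30000; try (C,hash)→6000, (B,hash)→6000, (C,merge)→6300, (B,merge)→6300, (C,nl_idx)→33000, (C,nl)→90300 …(+1); best=6000 via (C,hash)
  {ADE}: card=400; try (A,hash)→1080, (A,merge)→1390, (D,hash)→1640, (A,nl)→4400, (D,merge)→5040, (D,nl)→16760; best=1080 via (A,hash)
  {CDE}: card=240; try (C,nl_idx)→1360, (E,nl_idx)→1600, (E,hash)→1760, (E,merge)→2120, (C,merge)→4040, (C,hash)→5880 …(+2); best=1360 via (C,nl_idx)
  {BCD}: card=12000; try (B,merge)→4480, (B,hash)→6040, (D,hash)→36480, (B,nl)→36520, (D,merge)→486280, (D,nl)→1206000; best=4480 via (B,merge)
  {ACDE}: card=1200; try (A,hash)→2200, (A,merge)→3870, (C,nl_idx)→5880, (C,hash)→6880, (C,merge)→8080, (A,nl)→13360 …(+1); best=2200 via (A,hash)
  {BCDE}: card=24000; try (B,merge)→6520, (B,hash)→7000, (E,hash)→17600, (B,nl)→73360, (E,nl_idx)→112480, (E,merge)→185120 …(+1); best=6520 via (B,merge)
  {ABCDE}: card=120000; try (B,hash)→8800, (B,merge)→19600, (A,hash)→31120, (B,nl)→362200, (A,merge)→390870, (A,nl)→1206520; best=8800 via (B,hash)

cost=8800; order=D,E,C,A,B; methods=nl_idx,nl_idx,hash,hash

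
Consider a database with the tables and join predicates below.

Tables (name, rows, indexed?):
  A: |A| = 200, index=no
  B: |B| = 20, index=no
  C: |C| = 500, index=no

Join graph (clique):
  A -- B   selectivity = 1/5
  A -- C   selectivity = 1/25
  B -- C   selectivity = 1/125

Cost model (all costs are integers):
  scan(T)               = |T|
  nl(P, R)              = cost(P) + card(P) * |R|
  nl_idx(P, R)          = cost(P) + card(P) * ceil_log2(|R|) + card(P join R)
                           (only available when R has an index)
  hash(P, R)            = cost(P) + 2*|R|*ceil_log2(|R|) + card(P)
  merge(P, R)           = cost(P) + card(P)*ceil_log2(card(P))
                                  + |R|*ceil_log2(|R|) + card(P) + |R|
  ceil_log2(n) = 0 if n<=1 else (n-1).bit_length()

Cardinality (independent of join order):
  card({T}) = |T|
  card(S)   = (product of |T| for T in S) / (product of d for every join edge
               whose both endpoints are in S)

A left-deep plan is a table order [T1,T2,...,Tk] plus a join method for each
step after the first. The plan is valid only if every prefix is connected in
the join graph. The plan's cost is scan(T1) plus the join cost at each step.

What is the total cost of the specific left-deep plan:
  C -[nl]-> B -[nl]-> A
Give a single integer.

step 1: scan C: cost=500, card=500
step 2: join B via nl
    card(P join B) = 500*20/(125) = 80
    cost = 500 + 500*20 = 10500
step 3: join A via nl
    card(P join A) = 80*200/(5*25) = 128
    cost = 10500 + 80*200 = 26500

26500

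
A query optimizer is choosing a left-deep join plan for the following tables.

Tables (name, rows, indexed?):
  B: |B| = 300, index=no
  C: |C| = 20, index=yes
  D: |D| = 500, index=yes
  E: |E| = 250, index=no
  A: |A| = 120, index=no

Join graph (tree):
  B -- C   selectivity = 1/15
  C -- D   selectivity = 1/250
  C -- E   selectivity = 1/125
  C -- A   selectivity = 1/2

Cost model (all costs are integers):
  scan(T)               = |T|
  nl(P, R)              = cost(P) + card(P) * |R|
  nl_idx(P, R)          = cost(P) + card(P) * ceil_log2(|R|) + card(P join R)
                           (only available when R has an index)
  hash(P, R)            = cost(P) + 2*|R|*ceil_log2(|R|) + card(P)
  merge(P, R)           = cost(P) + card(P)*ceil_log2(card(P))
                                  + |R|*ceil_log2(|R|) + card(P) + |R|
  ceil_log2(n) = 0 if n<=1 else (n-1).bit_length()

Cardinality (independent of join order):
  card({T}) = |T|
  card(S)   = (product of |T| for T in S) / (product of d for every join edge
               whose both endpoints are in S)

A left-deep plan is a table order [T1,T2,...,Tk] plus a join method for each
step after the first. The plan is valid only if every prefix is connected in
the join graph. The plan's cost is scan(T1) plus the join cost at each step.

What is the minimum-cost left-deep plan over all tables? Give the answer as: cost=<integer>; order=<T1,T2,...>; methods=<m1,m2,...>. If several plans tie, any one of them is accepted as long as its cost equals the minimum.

cost=8060; order=E,C,D,B,A; methods=hash,nl_idx,merge,hash

Selinger DP (subsets sized 1..n):
  {B}: scan cost=300, card=300
  {C}: scan cost=20, card=20
  {D}: scan cost=500, card=500
  {E}: scan cost=250, card=250
  {A}: scan cost=120, card=120
  {BC}: card=400; try (C,hash)→800, (C,nl_idx)→2200, (B,merge)→3140, (C,merge)→3420, (B,hash)→5440, (B,nl)→6020 …(+1); best=800 via (C,hash)
  {CD}: card=40; try (D,nl_idx)→240, (C,hash)→1200, (C,nl_idx)→3040, (D,merge)→5140, (C,merge)→5620, (D,hash)→9040 …(+2); best=240 via (D,nl_idx)
  {CE}: card=40; try (C,hash)→700, (C,nl_idx)→1540, (E,merge)→2390, (C,merge)→2620, (E,hash)→4040, (E,nl)→5020 …(+1); best=700 via (C,hash)
  {AC}: card=1200; try (C,hash)→440, (A,merge)→1100, (C,merge)→1200, (A,hash)→1720, (C,nl_idx)→1920, (A,nl)→2420 …(+1); best=440 via (C,hash)
  {BCD}: card=800; try (B,merge)→3520, (D,nl_idx)→5200, (B,hash)→5680, (D,merge)→9800, (D,hash)→10200, (B,nl)→12240 …(+1); best=3520 via (B,merge)
  {BCE}: card=800; try (B,merge)→3980, (E,hash)→5200, (B,hash)→6140, (E,merge)→7050, (B,nl)→12700, (E,nl)→100800; best=3980 via (B,merge)
  {ABC}: card=24000; try (A,hash)→2880, (A,merge)→5760, (B,hash)→7040, (B,merge)→17840, (A,nl)→48800, (B,nl)→360440; best=2880 via (A,hash)
  {CDE}: card=80; try (D,nl_idx)→1140, (E,merge)→2770, (E,hash)→4280, (D,merge)→5980, (D,hash)→9740, (E,nl)→10240 …(+1); best=1140 via (D,nl_idx)
  {ACD}: card=2400; try (A,merge)→1480, (A,hash)→1960, (A,nl)→5040, (D,hash)→10640, (D,nl_idx)→13640, (D,merge)→19840 …(+1); best=1480 via (A,merge)
  {ACE}: card=2400; try (A,merge)→1940, (A,hash)→2420, (A,nl)→5500, (E,hash)→5640, (E,merge)→17090, (E,nl)→300440; best=1940 via (A,merge)
  {BCDE}: card=1600; try (B,merge)→4780, (B,hash)→6620, (E,hash)→8320, (D,nl_idx)→12780, (D,hash)→13780, (E,merge)→14570 …(+4); best=4780 via (B,merge)
  {ABCD}: card=48000; try (A,hash)→6000, (B,hash)→9280, (A,merge)→13280, (B,merge)→35680, (D,hash)→35880, (A,nl)→99520 …(+4); best=6000 via (A,hash)
  {ABCE}: card=48000; try (A,hash)→6460, (B,hash)→9740, (A,merge)→13740, (E,hash)→30880, (B,merge)→36140, (A,nl)→99980 …(+3); best=6460 via (A,hash)
  {ACDE}: card=4800; try (A,merge)→2740, (A,hash)→2900, (E,hash)→7880, (A,nl)→10740, (D,hash)→13340, (D,nl_idx)→28340 …(+4); best=2740 via (A,merge)
  {ABCDE}: card=96000; try (A,hash)→8060, (B,hash)→12940, (A,merge)→24940, (E,hash)→58000, (D,hash)→63460, (B,merge)→72940 …(+7); best=8060 via (A,hash)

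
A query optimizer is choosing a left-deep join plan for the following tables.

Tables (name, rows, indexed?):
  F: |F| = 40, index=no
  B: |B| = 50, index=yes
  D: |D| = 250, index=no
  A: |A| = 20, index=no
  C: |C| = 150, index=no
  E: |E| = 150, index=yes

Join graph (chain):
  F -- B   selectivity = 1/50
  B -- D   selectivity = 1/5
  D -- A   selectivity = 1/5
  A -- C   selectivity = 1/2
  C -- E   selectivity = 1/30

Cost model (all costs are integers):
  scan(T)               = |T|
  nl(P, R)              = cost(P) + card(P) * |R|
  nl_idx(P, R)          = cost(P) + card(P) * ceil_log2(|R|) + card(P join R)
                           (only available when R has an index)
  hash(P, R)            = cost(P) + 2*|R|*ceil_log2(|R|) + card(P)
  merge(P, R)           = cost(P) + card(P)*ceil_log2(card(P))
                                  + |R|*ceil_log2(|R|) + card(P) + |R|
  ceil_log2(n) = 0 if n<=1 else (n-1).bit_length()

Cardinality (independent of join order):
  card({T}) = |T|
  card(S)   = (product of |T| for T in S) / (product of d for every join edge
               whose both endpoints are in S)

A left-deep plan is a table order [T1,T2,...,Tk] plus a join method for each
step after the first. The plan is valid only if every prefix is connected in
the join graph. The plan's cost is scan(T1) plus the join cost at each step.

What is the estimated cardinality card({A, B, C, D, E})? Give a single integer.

Tables in S: A(20), B(50), C(150), D(250), E(150)
Edges inside S: B-D(d=5), D-A(d=5), A-C(d=2), C-E(d=30)
numerator = 20 * 50 * 150 * 250 * 150 = 5625000000
denominator = 5 * 5 * 2 * 30 = 1500
card(S) = 5625000000 / 1500 = 3750000

3750000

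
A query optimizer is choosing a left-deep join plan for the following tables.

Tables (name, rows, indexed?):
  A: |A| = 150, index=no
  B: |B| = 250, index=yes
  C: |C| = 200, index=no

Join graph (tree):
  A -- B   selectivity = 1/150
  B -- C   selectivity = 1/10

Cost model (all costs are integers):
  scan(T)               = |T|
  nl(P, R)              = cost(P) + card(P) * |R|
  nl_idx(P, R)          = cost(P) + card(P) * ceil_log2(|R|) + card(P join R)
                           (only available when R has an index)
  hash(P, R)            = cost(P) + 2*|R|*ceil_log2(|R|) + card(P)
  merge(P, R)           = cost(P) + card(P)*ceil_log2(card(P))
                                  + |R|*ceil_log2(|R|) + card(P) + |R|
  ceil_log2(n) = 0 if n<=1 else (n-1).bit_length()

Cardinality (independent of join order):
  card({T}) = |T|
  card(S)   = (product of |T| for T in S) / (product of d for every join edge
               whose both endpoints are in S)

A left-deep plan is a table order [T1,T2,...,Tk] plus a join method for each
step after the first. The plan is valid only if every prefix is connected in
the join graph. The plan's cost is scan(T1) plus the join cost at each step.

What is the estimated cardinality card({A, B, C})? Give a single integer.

5000

Tables in S: A(150), B(250), C(200)
Edges inside S: A-B(d=150), B-C(d=10)
numerator = 150 * 250 * 200 = 7500000
denominator = 150 * 10 = 1500
card(S) = 7500000 / 1500 = 5000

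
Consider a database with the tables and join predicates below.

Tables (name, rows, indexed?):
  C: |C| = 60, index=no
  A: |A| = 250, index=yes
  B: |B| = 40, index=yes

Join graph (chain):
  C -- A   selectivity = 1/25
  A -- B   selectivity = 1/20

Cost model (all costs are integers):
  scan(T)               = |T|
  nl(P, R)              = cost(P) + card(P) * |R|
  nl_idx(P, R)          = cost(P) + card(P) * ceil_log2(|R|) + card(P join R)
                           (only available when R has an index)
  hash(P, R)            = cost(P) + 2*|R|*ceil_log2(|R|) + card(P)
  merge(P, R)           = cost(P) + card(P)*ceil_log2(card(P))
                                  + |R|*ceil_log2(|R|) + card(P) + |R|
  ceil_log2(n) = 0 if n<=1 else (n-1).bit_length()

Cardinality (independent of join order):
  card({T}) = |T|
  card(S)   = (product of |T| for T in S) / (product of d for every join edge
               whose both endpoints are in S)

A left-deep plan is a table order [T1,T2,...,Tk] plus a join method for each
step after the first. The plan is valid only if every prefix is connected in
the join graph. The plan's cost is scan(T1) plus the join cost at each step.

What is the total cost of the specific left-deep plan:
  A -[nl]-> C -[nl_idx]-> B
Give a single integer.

20050

step 1: scan A: cost=250, card=250
step 2: join C via nl
    card(P join C) = 250*60/(25) = 600
    cost = 250 + 250*60 = 15250
step 3: join B via nl_idx
    card(P join B) = 600*40/(20) = 1200
    cost = 15250 + 600*6 + 1200 = 20050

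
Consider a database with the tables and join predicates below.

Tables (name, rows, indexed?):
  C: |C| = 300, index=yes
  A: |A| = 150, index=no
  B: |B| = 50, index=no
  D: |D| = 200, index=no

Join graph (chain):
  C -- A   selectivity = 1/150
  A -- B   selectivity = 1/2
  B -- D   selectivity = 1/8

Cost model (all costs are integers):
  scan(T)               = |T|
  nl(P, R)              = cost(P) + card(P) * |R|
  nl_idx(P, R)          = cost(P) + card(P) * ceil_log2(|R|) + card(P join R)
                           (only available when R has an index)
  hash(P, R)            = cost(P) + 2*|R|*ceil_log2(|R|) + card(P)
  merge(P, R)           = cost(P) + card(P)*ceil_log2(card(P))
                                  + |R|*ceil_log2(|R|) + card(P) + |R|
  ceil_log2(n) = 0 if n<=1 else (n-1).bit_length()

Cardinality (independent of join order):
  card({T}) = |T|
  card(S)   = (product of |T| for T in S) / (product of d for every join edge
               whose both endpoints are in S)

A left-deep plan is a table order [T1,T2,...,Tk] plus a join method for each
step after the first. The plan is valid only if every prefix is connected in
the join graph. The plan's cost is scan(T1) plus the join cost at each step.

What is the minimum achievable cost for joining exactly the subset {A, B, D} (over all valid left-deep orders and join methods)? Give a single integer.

Selinger DP over subsets of {A,B,D}:
  {A}: scan cost=150, card=150
  {B}: scan cost=50, card=50
  {D}: scan cost=200, card=200
  {AB}: card=3750; try (B,hash)→900, (A,merge)→1750, (B,merge)→1850, (A,hash)→2500, (A,nl)→7550, (B,nl)→7650; best=900 via (B,hash)
  {BD}: card=1250; try (B,hash)→1000, (D,merge)→2200, (B,merge)→2350, (D,hash)→3300, (D,nl)→10050, (B,nl)→10200; best=1000 via (B,hash)
  {ABD}: card=93750; try (A,hash)→4650, (D,hash)→7850, (A,merge)→17350, (D,merge)→51450, (A,nl)→188500, (D,nl)→750900; best=4650 via (A,hash)

4650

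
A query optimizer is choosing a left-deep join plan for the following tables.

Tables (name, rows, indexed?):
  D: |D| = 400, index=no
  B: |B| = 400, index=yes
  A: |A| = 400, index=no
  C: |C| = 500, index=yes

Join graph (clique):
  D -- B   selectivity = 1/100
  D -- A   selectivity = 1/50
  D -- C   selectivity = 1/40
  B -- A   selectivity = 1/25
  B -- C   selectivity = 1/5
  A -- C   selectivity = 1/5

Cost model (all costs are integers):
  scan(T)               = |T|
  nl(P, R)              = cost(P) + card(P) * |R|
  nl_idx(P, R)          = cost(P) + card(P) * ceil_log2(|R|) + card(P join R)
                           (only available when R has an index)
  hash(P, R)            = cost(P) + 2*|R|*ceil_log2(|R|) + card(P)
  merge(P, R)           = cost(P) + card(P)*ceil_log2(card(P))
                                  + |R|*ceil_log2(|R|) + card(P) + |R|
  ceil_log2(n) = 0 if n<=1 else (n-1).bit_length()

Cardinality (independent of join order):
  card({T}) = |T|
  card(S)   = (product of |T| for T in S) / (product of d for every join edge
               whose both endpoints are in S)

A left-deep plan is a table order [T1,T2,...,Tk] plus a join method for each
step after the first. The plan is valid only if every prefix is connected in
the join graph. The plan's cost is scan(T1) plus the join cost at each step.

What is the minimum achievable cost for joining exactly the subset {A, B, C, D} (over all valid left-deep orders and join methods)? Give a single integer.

19264

Selinger DP over subsets of {A,B,C,D}:
  {D}: scan cost=400, card=400
  {B}: scan cost=400, card=400
  {A}: scan cost=400, card=400
  {C}: scan cost=500, card=500
  {BD}: card=1600; try (B,nl_idx)→5600, (D,hash)→8000, (B,hash)→8000, (D,merge)→8400, (B,merge)→8400, (D,nl)→160400 …(+1); best=5600 via (B,nl_idx)
  {AD}: card=3200; try (D,hash)→8000, (A,hash)→8000, (D,merge)→8400, (A,merge)→8400, (D,nl)→160400, (A,nl)→160400; best=8000 via (D,hash)
  {CD}: card=5000; try (D,hash)→8200, (C,nl_idx)→9000, (C,merge)→9400, (D,merge)→9500, (C,hash)→9800, (C,nl)→200400 …(+1); best=8200 via (D,hash)
  {AB}: card=6400; try (B,hash)→8000, (A,hash)→8000, (B,merge)→8400, (A,merge)→8400, (B,nl_idx)→10400, (B,nl)→160400 …(+1); best=8000 via (B,hash)
  {BC}: card=40000; try (B,hash)→8200, (C,merge)→9400, (B,merge)→9500, (C,hash)→9800, (C,nl_idx)→44000, (B,nl_idx)→45000 …(+2); best=8200 via (B,hash)
  {AC}: card=40000; try (A,hash)→8200, (C,merge)→9400, (A,merge)→9500, (C,hash)→9800, (C,nl_idx)→44000, (C,nl)→200400 …(+1); best=8200 via (A,hash)
  {ABD}: card=512; try (A,hash)→14400, (B,hash)→18400, (D,hash)→21600, (A,merge)→28800, (B,nl_idx)→37312, (B,merge)→53600 …(+4); best=14400 via (A,hash)
  {BCD}: card=4000; try (C,hash)→16200, (B,hash)→20400, (C,nl_idx)→24000, (C,merge)→29800, (D,hash)→55400, (B,nl_idx)→57200 …(+5); best=16200 via (C,hash)
  {ACD}: card=8000; try (C,hash)→20200, (A,hash)→20400, (C,nl_idx)→44800, (C,merge)→54600, (D,hash)→55400, (A,merge)→82200 …(+4); best=20200 via (C,hash)
  {ABC}: card=128000; try (C,hash)→23400, (B,hash)→55400, (A,hash)→55400, (C,merge)→102600, (C,nl_idx)→193600, (B,nl_idx)→496200 …(+5); best=23400 via (C,hash)
  {ABCD}: card=256; try (C,nl_idx)→19264, (C,hash)→23912, (C,merge)→24520, (A,hash)→27400, (B,hash)→35400, (A,merge)→72200 …(+8); best=19264 via (C,nl_idx)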